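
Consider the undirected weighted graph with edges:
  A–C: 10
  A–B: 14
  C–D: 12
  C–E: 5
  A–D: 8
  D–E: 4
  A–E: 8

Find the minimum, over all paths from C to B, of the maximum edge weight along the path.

Candidate routes:
C→D→E→A→B: max(12, 4, 8, 14) = 14
C→E→D→A→B: max(5, 4, 8, 14) = 14
C→D→A→B: max(12, 8, 14) = 14
C→E→A→B: max(5, 8, 14) = 14
C→A→B: max(10, 14) = 14
Best route has worst link 14.

14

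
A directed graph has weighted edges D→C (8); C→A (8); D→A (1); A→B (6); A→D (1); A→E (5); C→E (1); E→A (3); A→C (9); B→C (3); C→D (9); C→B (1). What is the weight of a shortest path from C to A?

Candidate routes:
C -> A: 8
C -> E -> A: 1 + 3 = 4
C -> D -> A: 9 + 1 = 10
The minimum is 4.

4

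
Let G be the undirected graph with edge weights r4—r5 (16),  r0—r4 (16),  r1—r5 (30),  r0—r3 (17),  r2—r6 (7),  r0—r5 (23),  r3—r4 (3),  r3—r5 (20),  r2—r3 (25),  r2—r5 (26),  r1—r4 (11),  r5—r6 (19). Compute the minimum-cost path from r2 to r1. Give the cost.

A few of the r2→r1 routes:
r2 -> r6 -> r5 -> r1: 7 + 19 + 30 = 56
r2 -> r6 -> r5 -> r4 -> r1: 7 + 19 + 16 + 11 = 53
r2 -> r5 -> r4 -> r1: 26 + 16 + 11 = 53
r2 -> r3 -> r4 -> r1: 25 + 3 + 11 = 39
The minimum is 39.

39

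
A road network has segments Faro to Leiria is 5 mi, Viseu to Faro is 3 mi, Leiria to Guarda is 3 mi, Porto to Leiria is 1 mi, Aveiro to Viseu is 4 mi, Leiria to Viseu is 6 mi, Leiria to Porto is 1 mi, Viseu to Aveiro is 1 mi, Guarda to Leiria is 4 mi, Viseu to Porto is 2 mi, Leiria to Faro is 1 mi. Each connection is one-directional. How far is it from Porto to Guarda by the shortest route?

Paths from Porto to Guarda:
Porto -> Leiria -> Guarda: 1 + 3 = 4
Shortest: 4 mi.

4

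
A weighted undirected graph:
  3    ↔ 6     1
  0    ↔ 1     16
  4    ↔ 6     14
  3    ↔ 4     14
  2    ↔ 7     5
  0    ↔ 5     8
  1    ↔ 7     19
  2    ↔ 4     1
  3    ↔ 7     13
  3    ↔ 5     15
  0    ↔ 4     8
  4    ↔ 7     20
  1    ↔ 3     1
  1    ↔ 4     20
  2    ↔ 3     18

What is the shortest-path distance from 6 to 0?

Some routes from 6 to 0:
6 - 3 - 1 - 0: 1 + 1 + 16 = 18
6 - 3 - 2 - 4 - 0: 1 + 18 + 1 + 8 = 28
6 - 4 - 0: 14 + 8 = 22
6 - 3 - 4 - 0: 1 + 14 + 8 = 23
6 - 3 - 5 - 0: 1 + 15 + 8 = 24
The minimum is 18.

18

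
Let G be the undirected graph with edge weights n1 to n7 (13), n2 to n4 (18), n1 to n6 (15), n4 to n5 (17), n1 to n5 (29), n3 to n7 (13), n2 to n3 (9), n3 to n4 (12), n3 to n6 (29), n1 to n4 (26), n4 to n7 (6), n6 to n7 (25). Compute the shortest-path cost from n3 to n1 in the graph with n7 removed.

38

A few of the n3→n1 routes:
n3 → n2 → n4 → n1: 9 + 18 + 26 = 53
n3 → n4 → n1: 12 + 26 = 38
n3 → n6 → n1: 29 + 15 = 44
Best route has total 38.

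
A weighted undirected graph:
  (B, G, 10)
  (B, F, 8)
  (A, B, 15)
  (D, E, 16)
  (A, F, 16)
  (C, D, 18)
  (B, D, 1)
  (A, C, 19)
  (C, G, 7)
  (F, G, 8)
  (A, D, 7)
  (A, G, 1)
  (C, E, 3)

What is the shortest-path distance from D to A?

7

Comparing a few candidate routes:
D → B → A: 1 + 15 = 16
D → B → G → A: 1 + 10 + 1 = 12
D → B → F → G → A: 1 + 8 + 8 + 1 = 18
D → B → F → A: 1 + 8 + 16 = 25
D → C → G → A: 18 + 7 + 1 = 26
D → A: 7
Best route has total 7.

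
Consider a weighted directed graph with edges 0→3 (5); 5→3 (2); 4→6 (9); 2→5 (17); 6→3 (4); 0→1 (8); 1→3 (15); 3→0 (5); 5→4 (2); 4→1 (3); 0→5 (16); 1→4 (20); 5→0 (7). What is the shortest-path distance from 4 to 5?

Candidate routes:
4 - 6 - 3 - 0 - 5: 9 + 4 + 5 + 16 = 34
4 - 1 - 3 - 0 - 5: 3 + 15 + 5 + 16 = 39
The minimum is 34.

34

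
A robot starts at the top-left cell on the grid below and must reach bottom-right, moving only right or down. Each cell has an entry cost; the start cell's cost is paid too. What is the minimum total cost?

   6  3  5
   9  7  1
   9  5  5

Path r0c0 r0c1 r0c2 r1c2 r2c2: 6 + 3 + 5 + 1 + 5 = 20.

20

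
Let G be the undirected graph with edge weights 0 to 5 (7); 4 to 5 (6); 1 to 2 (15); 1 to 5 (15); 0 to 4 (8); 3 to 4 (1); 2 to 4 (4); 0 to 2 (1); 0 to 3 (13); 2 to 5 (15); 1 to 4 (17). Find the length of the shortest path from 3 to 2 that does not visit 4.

Paths from 3 to 2 avoiding 4:
3 -> 0 -> 2: 13 + 1 = 14
3 -> 0 -> 5 -> 1 -> 2: 13 + 7 + 15 + 15 = 50
3 -> 0 -> 5 -> 2: 13 + 7 + 15 = 35
Best route has total 14.

14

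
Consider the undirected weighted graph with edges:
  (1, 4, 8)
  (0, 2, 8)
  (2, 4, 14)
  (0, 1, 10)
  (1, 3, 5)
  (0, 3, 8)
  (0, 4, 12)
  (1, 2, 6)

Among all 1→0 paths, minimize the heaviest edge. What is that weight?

Comparing a few candidate routes:
1→0: max(10) = 10
1→3→0: max(5, 8) = 8
1→2→0: max(6, 8) = 8
Best route has worst link 8.

8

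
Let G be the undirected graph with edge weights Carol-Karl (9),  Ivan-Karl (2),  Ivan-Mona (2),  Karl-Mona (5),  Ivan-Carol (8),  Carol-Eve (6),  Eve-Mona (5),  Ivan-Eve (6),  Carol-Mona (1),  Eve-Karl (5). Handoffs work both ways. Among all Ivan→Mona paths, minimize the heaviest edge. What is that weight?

2

Some routes from Ivan to Mona:
Ivan→Karl→Mona: max(2, 5) = 5
Ivan→Eve→Mona: max(6, 5) = 6
Ivan→Mona: max(2) = 2
Ivan→Karl→Eve→Carol→Mona: max(2, 5, 6, 1) = 6
Ivan→Eve→Carol→Mona: max(6, 6, 1) = 6
Ivan→Karl→Eve→Mona: max(2, 5, 5) = 5
The minimum achievable maximum is 2.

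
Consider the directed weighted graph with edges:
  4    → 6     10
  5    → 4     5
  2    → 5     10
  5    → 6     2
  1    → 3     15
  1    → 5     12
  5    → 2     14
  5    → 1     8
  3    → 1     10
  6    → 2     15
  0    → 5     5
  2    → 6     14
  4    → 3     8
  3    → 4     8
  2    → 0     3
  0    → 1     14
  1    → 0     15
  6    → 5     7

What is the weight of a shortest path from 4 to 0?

Checking several routes:
4 - 3 - 1 - 5 - 2 - 0: 8 + 10 + 12 + 14 + 3 = 47
4 - 6 - 2 - 0: 10 + 15 + 3 = 28
4 - 3 - 1 - 0: 8 + 10 + 15 = 33
4 - 6 - 5 - 1 - 0: 10 + 7 + 8 + 15 = 40
4 - 6 - 5 - 2 - 0: 10 + 7 + 14 + 3 = 34
Best route has total 28.

28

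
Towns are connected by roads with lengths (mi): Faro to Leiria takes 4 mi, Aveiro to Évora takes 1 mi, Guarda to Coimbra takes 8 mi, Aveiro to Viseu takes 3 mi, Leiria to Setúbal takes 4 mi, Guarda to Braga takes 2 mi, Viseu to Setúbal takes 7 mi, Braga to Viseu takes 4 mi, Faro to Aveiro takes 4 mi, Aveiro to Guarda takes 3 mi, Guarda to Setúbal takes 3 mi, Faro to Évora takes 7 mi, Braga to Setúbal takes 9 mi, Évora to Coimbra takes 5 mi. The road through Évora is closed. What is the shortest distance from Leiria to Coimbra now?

15

Some routes from Leiria to Coimbra avoiding Évora:
Leiria→Faro→Aveiro→Guarda→Coimbra: 4 + 4 + 3 + 8 = 19
Leiria→Setúbal→Braga→Guarda→Coimbra: 4 + 9 + 2 + 8 = 23
Leiria→Setúbal→Guarda→Coimbra: 4 + 3 + 8 = 15
Shortest: 15 mi.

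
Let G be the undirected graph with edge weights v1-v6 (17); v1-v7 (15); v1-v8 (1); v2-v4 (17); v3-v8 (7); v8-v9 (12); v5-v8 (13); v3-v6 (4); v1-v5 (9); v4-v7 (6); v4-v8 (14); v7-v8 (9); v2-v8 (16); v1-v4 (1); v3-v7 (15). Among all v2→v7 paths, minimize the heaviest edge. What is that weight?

16

A few of the v2→v7 routes:
v2 -> v8 -> v5 -> v1 -> v4 -> v7: max(16, 13, 9, 1, 6) = 16
v2 -> v8 -> v4 -> v1 -> v7: max(16, 14, 1, 15) = 16
v2 -> v8 -> v5 -> v1 -> v7: max(16, 13, 9, 15) = 16
v2 -> v8 -> v7: max(16, 9) = 16
v2 -> v8 -> v4 -> v7: max(16, 14, 6) = 16
The minimum achievable maximum is 16.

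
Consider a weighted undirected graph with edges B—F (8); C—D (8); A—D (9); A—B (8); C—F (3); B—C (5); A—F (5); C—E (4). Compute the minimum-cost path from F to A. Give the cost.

5

Routes from F to A:
F - C - D - A: 3 + 8 + 9 = 20
F - B - C - D - A: 8 + 5 + 8 + 9 = 30
F - B - A: 8 + 8 = 16
F - A: 5
F - C - B - A: 3 + 5 + 8 = 16
Shortest: 5.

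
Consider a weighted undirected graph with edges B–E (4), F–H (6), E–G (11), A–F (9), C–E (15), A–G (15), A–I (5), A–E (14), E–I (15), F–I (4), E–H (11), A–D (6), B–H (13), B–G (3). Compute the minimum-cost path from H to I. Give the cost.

10

Checking several routes:
H-F-A-I: 6 + 9 + 5 = 20
H-E-A-I: 11 + 14 + 5 = 30
H-B-E-I: 13 + 4 + 15 = 32
H-E-I: 11 + 15 = 26
H-F-I: 6 + 4 = 10
Best route has total 10.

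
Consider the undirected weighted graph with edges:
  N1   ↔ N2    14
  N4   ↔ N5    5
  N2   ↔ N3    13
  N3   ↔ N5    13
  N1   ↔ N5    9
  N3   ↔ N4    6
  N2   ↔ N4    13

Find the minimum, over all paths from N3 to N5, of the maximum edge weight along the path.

A few of the N3→N5 routes:
N3 → N4 → N5: max(6, 5) = 6
N3 → N5: max(13) = 13
N3 → N2 → N4 → N5: max(13, 13, 5) = 13
Best route has worst link 6.

6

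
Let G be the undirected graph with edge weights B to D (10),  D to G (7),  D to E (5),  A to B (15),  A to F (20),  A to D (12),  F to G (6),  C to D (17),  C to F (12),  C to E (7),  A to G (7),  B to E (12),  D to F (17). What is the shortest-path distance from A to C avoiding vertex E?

Checking several routes:
A -> G -> F -> C: 7 + 6 + 12 = 25
A -> G -> D -> C: 7 + 7 + 17 = 31
A -> D -> C: 12 + 17 = 29
Shortest: 25.

25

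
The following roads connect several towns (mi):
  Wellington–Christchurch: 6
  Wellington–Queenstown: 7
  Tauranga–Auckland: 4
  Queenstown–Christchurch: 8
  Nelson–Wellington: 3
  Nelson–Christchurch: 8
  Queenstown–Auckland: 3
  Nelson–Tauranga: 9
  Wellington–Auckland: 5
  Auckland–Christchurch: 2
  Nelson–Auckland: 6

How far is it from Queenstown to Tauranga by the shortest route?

A few of the Queenstown→Tauranga routes:
Queenstown -> Wellington -> Auckland -> Tauranga: 7 + 5 + 4 = 16
Queenstown -> Auckland -> Nelson -> Tauranga: 3 + 6 + 9 = 18
Queenstown -> Auckland -> Tauranga: 3 + 4 = 7
Queenstown -> Wellington -> Nelson -> Tauranga: 7 + 3 + 9 = 19
Queenstown -> Christchurch -> Auckland -> Tauranga: 8 + 2 + 4 = 14
Queenstown -> Wellington -> Christchurch -> Auckland -> Tauranga: 7 + 6 + 2 + 4 = 19
Shortest: 7 mi.

7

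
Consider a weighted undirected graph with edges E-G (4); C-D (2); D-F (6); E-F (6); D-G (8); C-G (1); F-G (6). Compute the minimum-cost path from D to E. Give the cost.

Paths from D to E:
D -> C -> G -> E: 2 + 1 + 4 = 7
D -> F -> G -> E: 6 + 6 + 4 = 16
D -> G -> E: 8 + 4 = 12
D -> C -> G -> F -> E: 2 + 1 + 6 + 6 = 15
D -> F -> E: 6 + 6 = 12
D -> G -> F -> E: 8 + 6 + 6 = 20
Shortest: 7.

7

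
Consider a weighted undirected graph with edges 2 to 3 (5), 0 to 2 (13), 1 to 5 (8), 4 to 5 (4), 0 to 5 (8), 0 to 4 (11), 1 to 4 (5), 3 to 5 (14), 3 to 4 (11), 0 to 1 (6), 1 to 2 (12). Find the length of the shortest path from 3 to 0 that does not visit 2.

A few of the 3→0 routes:
3→4→1→0: 11 + 5 + 6 = 22
3→4→0: 11 + 11 = 22
3→5→0: 14 + 8 = 22
Best route has total 22.

22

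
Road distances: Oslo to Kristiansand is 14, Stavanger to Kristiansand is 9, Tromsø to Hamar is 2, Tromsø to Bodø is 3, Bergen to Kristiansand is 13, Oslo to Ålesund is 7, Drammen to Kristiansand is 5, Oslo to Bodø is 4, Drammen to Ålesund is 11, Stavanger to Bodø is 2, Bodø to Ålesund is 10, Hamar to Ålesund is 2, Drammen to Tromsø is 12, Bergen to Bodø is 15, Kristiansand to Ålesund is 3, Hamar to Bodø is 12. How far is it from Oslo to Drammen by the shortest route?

15

A few of the Oslo→Drammen routes:
Oslo - Ålesund - Drammen: 7 + 11 = 18
Oslo - Ålesund - Kristiansand - Drammen: 7 + 3 + 5 = 15
Oslo - Kristiansand - Drammen: 14 + 5 = 19
The minimum is 15.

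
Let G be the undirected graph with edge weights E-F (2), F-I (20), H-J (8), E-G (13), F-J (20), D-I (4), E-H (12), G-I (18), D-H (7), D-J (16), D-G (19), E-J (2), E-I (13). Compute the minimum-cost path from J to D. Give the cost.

Some routes from J to D:
J - E - I - D: 2 + 13 + 4 = 19
J - H - D: 8 + 7 = 15
J - E - H - D: 2 + 12 + 7 = 21
J - E - F - I - D: 2 + 2 + 20 + 4 = 28
J - D: 16
Shortest: 15.

15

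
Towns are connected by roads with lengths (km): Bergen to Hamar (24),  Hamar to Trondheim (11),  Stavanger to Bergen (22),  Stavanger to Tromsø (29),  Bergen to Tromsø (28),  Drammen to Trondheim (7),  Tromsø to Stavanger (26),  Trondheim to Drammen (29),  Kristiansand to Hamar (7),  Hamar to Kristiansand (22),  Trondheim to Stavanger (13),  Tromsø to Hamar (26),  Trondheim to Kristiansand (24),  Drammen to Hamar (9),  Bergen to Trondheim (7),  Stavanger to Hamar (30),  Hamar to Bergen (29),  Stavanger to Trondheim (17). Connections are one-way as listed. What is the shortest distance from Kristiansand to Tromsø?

Candidate routes:
Kristiansand - Hamar - Bergen - Trondheim - Stavanger - Tromsø: 7 + 29 + 7 + 13 + 29 = 85
Kristiansand - Hamar - Bergen - Tromsø: 7 + 29 + 28 = 64
Kristiansand - Hamar - Trondheim - Stavanger - Tromsø: 7 + 11 + 13 + 29 = 60
Kristiansand - Hamar - Trondheim - Stavanger - Bergen - Tromsø: 7 + 11 + 13 + 22 + 28 = 81
The minimum is 60 km.

60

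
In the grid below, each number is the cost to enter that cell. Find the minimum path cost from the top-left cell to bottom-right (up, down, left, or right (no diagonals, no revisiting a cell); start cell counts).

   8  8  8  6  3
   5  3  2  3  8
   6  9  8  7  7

35

One optimal route is [0,0] → [1,0] → [1,1] → [1,2] → [1,3] → [2,3] → [2,4].
Its cost is 8 + 5 + 3 + 2 + 3 + 7 + 7 = 35.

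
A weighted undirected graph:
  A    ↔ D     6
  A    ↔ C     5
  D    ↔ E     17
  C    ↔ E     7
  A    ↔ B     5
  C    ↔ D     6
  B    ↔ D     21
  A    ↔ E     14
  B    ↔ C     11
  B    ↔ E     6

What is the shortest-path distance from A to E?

A few of the A→E routes:
A-D-C-E: 6 + 6 + 7 = 19
A-C-E: 5 + 7 = 12
A-B-E: 5 + 6 = 11
A-E: 14
A-C-B-E: 5 + 11 + 6 = 22
The minimum is 11.

11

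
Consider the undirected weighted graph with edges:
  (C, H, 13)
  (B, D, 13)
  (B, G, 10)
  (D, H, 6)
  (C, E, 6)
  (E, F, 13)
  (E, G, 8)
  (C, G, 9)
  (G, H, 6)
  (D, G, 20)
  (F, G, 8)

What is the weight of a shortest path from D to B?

13

Routes from D to B:
D → H → G → B: 6 + 6 + 10 = 22
D → H → C → G → B: 6 + 13 + 9 + 10 = 38
D → H → C → E → F → G → B: 6 + 13 + 6 + 13 + 8 + 10 = 56
D → B: 13
D → H → C → E → G → B: 6 + 13 + 6 + 8 + 10 = 43
D → G → B: 20 + 10 = 30
Best route has total 13.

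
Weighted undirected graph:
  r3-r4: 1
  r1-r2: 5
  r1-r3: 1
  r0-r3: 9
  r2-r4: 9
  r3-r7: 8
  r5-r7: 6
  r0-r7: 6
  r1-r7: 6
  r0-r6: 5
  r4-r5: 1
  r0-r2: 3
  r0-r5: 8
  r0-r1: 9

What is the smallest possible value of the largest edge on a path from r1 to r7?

6

Comparing a few candidate routes:
r1 -> r3 -> r4 -> r5 -> r7: max(1, 1, 1, 6) = 6
r1 -> r2 -> r0 -> r7: max(5, 3, 6) = 6
r1 -> r3 -> r4 -> r5 -> r0 -> r7: max(1, 1, 1, 8, 6) = 8
r1 -> r2 -> r0 -> r5 -> r4 -> r3 -> r7: max(5, 3, 8, 1, 1, 8) = 8
r1 -> r7: max(6) = 6
r1 -> r3 -> r7: max(1, 8) = 8
The minimum achievable maximum is 6.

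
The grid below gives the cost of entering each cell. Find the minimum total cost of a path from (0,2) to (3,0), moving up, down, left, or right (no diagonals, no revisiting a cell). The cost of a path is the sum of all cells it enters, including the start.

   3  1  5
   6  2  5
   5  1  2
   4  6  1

Take r0c2 → r0c1 → r1c1 → r2c1 → r2c0 → r3c0 for a total of 5 + 1 + 2 + 1 + 5 + 4 = 18.

18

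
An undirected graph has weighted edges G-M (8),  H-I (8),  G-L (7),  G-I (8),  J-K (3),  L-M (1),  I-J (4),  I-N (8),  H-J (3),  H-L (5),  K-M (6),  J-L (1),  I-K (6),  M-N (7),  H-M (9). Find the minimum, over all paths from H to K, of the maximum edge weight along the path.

3

Checking several routes:
H→J→L→M→K: max(3, 1, 1, 6) = 6
H→L→J→K: max(5, 1, 3) = 5
H→J→K: max(3, 3) = 3
H→J→I→K: max(3, 4, 6) = 6
The minimum achievable maximum is 3.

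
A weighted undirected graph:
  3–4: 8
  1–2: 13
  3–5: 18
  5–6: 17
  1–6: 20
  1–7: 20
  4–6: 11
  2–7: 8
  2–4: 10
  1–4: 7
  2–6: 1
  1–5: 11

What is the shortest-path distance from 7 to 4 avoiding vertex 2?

27

Some routes from 7 to 4 avoiding 2:
7 -> 1 -> 6 -> 4: 20 + 20 + 11 = 51
7 -> 1 -> 5 -> 6 -> 4: 20 + 11 + 17 + 11 = 59
7 -> 1 -> 5 -> 3 -> 4: 20 + 11 + 18 + 8 = 57
7 -> 1 -> 4: 20 + 7 = 27
Shortest: 27.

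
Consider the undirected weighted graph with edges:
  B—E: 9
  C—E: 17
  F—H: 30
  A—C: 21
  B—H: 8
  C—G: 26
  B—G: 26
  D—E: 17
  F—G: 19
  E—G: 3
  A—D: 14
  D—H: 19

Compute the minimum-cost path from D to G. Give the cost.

Some routes from D to G:
D-A-C-E-G: 14 + 21 + 17 + 3 = 55
D-E-G: 17 + 3 = 20
D-H-B-G: 19 + 8 + 26 = 53
D-E-B-G: 17 + 9 + 26 = 52
D-H-B-E-G: 19 + 8 + 9 + 3 = 39
Best route has total 20.

20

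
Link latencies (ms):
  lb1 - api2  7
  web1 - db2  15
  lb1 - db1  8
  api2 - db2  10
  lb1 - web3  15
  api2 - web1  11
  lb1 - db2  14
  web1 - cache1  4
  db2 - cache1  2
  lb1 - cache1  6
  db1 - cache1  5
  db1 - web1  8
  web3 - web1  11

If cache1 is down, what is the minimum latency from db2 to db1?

Checking several routes:
db2-web1-db1: 15 + 8 = 23
db2-api2-lb1-db1: 10 + 7 + 8 = 25
db2-lb1-db1: 14 + 8 = 22
Best route has total 22 ms.

22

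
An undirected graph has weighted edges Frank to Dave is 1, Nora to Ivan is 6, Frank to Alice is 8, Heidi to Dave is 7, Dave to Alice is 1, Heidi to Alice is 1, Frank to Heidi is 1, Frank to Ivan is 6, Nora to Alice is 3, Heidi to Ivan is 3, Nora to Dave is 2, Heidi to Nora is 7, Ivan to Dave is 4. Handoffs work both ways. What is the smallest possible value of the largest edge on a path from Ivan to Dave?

3

Comparing a few candidate routes:
Ivan-Heidi-Alice-Nora-Dave: max(3, 1, 3, 2) = 3
Ivan-Heidi-Frank-Dave: max(3, 1, 1) = 3
Ivan-Heidi-Alice-Dave: max(3, 1, 1) = 3
Smallest bottleneck: 3.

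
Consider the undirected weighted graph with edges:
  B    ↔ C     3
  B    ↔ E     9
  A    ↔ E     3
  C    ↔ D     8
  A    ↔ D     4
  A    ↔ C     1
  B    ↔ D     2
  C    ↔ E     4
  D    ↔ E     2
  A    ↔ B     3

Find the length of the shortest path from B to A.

3

A few of the B→A routes:
B - D - A: 2 + 4 = 6
B - D - E - A: 2 + 2 + 3 = 7
B - C - A: 3 + 1 = 4
B - A: 3
Best route has total 3.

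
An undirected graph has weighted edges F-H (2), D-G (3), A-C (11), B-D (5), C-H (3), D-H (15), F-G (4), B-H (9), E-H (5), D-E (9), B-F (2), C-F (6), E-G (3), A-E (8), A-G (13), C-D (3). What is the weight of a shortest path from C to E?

8

Checking several routes:
C→H→F→G→E: 3 + 2 + 4 + 3 = 12
C→H→E: 3 + 5 = 8
C→D→G→E: 3 + 3 + 3 = 9
The minimum is 8.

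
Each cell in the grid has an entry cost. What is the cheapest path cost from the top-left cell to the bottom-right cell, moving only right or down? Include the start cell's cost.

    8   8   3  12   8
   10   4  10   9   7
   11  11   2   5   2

Take r0c0 -> r0c1 -> r0c2 -> r1c2 -> r2c2 -> r2c3 -> r2c4 for a total of 8 + 8 + 3 + 10 + 2 + 5 + 2 = 38.

38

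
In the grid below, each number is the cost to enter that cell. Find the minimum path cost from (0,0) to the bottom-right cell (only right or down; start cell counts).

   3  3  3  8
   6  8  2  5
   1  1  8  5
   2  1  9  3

Take r0c0 r0c1 r0c2 r1c2 r1c3 r2c3 r3c3 for a total of 3 + 3 + 3 + 2 + 5 + 5 + 3 = 24.
(Top row then right column would cost 30.)

24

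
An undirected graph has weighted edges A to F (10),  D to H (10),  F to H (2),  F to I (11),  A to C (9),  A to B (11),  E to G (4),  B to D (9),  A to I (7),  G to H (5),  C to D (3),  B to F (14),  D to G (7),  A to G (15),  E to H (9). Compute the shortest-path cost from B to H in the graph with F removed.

Comparing a few candidate routes:
B→A→C→D→G→H: 11 + 9 + 3 + 7 + 5 = 35
B→A→C→D→H: 11 + 9 + 3 + 10 = 33
B→D→G→H: 9 + 7 + 5 = 21
B→D→G→E→H: 9 + 7 + 4 + 9 = 29
B→A→G→H: 11 + 15 + 5 = 31
B→D→H: 9 + 10 = 19
Best route has total 19.

19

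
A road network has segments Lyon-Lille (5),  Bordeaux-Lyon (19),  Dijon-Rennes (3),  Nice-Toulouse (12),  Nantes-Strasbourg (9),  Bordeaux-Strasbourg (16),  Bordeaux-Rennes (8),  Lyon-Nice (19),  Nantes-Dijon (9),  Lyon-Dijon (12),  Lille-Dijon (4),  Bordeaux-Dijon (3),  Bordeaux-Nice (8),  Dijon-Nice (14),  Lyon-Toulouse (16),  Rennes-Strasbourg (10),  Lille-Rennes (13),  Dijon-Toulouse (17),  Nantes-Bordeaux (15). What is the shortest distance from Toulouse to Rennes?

20

Comparing a few candidate routes:
Toulouse→Nice→Bordeaux→Rennes: 12 + 8 + 8 = 28
Toulouse→Dijon→Rennes: 17 + 3 = 20
Toulouse→Nice→Bordeaux→Dijon→Rennes: 12 + 8 + 3 + 3 = 26
Toulouse→Dijon→Bordeaux→Rennes: 17 + 3 + 8 = 28
Toulouse→Lyon→Lille→Dijon→Rennes: 16 + 5 + 4 + 3 = 28
Best route has total 20 mi.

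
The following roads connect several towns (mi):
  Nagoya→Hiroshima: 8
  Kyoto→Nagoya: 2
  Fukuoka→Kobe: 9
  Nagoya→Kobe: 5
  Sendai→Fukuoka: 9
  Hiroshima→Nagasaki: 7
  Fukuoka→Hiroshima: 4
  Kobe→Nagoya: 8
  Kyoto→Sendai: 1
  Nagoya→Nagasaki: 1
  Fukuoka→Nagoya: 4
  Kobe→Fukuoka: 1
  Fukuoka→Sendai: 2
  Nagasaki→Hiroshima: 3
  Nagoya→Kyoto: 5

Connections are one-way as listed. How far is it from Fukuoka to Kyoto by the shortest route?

9

Candidate routes:
Fukuoka→Kobe→Nagoya→Kyoto: 9 + 8 + 5 = 22
Fukuoka→Nagoya→Kyoto: 4 + 5 = 9
The minimum is 9 mi.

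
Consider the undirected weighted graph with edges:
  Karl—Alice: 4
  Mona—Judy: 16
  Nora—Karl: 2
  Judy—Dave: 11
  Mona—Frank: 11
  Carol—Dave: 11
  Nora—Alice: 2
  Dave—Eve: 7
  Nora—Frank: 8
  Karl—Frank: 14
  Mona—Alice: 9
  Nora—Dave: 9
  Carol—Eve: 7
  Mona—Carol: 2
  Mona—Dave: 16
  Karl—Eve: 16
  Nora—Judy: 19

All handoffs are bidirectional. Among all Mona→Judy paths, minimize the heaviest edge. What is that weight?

11

Checking several routes:
Mona - Carol - Dave - Judy: max(2, 11, 11) = 11
Mona - Alice - Karl - Frank - Nora - Dave - Judy: max(9, 4, 14, 8, 9, 11) = 14
Mona - Carol - Eve - Dave - Judy: max(2, 7, 7, 11) = 11
Mona - Alice - Karl - Nora - Dave - Judy: max(9, 4, 2, 9, 11) = 11
Mona - Frank - Nora - Dave - Judy: max(11, 8, 9, 11) = 11
Mona - Alice - Nora - Dave - Judy: max(9, 2, 9, 11) = 11
Smallest bottleneck: 11.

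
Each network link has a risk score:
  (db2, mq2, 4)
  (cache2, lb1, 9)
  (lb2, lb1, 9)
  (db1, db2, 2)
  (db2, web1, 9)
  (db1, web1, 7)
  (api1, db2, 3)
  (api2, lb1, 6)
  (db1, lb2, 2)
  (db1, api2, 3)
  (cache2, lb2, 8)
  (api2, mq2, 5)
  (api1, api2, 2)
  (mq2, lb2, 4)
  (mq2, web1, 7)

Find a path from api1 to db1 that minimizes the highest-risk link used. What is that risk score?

A few of the api1→db1 routes:
api1 - db2 - mq2 - lb2 - db1: max(3, 4, 4, 2) = 4
api1 - api2 - db1: max(2, 3) = 3
api1 - db2 - db1: max(3, 2) = 3
Best route has worst link 3.

3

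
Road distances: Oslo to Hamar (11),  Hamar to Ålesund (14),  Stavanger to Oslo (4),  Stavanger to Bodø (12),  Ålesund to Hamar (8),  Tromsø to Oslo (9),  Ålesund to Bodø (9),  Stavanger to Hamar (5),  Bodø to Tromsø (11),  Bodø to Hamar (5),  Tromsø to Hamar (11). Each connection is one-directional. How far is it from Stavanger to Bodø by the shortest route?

Paths from Stavanger to Bodø:
Stavanger → Oslo → Hamar → Ålesund → Bodø: 4 + 11 + 14 + 9 = 38
Stavanger → Hamar → Ålesund → Bodø: 5 + 14 + 9 = 28
Stavanger → Bodø: 12
Shortest: 12.

12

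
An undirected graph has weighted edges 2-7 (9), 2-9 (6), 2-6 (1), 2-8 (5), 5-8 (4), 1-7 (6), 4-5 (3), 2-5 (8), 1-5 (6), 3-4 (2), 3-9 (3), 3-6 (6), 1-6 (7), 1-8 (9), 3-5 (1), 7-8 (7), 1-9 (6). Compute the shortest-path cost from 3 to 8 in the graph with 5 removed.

12

Checking several routes:
3 -> 9 -> 2 -> 8: 3 + 6 + 5 = 14
3 -> 6 -> 2 -> 8: 6 + 1 + 5 = 12
3 -> 9 -> 1 -> 8: 3 + 6 + 9 = 18
3 -> 9 -> 1 -> 7 -> 8: 3 + 6 + 6 + 7 = 22
3 -> 6 -> 1 -> 8: 6 + 7 + 9 = 22
Shortest: 12.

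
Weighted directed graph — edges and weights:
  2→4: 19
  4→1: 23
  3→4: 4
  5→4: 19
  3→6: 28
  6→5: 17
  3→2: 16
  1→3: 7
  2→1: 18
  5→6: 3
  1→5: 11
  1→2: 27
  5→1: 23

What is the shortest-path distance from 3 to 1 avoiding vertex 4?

Candidate routes:
3 - 2 - 1: 16 + 18 = 34
3 - 6 - 5 - 1: 28 + 17 + 23 = 68
Shortest: 34.

34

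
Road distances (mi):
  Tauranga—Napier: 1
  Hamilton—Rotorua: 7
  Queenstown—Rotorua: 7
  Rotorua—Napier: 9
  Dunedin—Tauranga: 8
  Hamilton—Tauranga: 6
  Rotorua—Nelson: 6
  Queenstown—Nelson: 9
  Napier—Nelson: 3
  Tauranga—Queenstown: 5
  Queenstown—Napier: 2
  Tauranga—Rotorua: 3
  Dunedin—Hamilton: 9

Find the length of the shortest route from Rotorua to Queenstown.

Some routes from Rotorua to Queenstown:
Rotorua→Nelson→Napier→Queenstown: 6 + 3 + 2 = 11
Rotorua→Tauranga→Napier→Queenstown: 3 + 1 + 2 = 6
Rotorua→Tauranga→Queenstown: 3 + 5 = 8
Rotorua→Nelson→Napier→Tauranga→Queenstown: 6 + 3 + 1 + 5 = 15
Rotorua→Queenstown: 7
Rotorua→Napier→Queenstown: 9 + 2 = 11
Shortest: 6 mi.

6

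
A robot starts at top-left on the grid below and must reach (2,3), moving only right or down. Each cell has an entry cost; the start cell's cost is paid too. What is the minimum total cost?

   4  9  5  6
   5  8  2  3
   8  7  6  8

30

One optimal route is [0,0]→[1,0]→[1,1]→[1,2]→[1,3]→[2,3].
Its cost is 4 + 5 + 8 + 2 + 3 + 8 = 30.
For comparison, the top-then-right route costs 35.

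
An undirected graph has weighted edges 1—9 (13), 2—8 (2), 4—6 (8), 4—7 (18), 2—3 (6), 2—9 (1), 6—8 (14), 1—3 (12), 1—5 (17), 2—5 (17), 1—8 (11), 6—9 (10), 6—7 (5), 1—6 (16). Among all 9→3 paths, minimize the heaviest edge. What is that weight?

Comparing a few candidate routes:
9 → 2 → 8 → 1 → 3: max(1, 2, 11, 12) = 12
9 → 2 → 3: max(1, 6) = 6
9 → 1 → 3: max(13, 12) = 13
Smallest bottleneck: 6.

6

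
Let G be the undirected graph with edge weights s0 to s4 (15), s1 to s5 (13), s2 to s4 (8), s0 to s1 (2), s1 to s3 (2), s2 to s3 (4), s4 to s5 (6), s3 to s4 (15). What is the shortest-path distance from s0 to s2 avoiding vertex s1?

23

Routes from s0 to s2 avoiding s1:
s0 -> s4 -> s3 -> s2: 15 + 15 + 4 = 34
s0 -> s4 -> s2: 15 + 8 = 23
Shortest: 23.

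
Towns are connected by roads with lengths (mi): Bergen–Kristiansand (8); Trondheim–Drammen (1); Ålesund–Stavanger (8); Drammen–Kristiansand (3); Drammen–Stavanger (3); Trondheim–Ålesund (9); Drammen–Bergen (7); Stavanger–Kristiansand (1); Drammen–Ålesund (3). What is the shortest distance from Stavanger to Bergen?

9

A few of the Stavanger→Bergen routes:
Stavanger → Drammen → Kristiansand → Bergen: 3 + 3 + 8 = 14
Stavanger → Kristiansand → Drammen → Bergen: 1 + 3 + 7 = 11
Stavanger → Ålesund → Drammen → Bergen: 8 + 3 + 7 = 18
Stavanger → Kristiansand → Bergen: 1 + 8 = 9
Stavanger → Drammen → Bergen: 3 + 7 = 10
Best route has total 9 mi.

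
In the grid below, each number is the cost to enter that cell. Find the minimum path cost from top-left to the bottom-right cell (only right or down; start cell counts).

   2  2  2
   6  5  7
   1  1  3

13

One optimal route is [0,0] [0,1] [1,1] [2,1] [2,2].
Its cost is 2 + 2 + 5 + 1 + 3 = 13.
For comparison, the top-then-right route costs 16.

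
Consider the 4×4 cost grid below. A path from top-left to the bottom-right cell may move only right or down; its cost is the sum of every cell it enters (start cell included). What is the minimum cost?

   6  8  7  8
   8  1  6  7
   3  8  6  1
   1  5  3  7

33

Path (0,0) (1,0) (2,0) (3,0) (3,1) (3,2) (3,3): 6 + 8 + 3 + 1 + 5 + 3 + 7 = 33.
(Top row then right column would cost 44.)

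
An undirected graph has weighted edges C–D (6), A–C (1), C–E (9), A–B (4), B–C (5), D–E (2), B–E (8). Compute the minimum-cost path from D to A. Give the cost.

7

Comparing a few candidate routes:
D -> E -> C -> A: 2 + 9 + 1 = 12
D -> C -> B -> A: 6 + 5 + 4 = 15
D -> E -> B -> A: 2 + 8 + 4 = 14
D -> C -> A: 6 + 1 = 7
Best route has total 7.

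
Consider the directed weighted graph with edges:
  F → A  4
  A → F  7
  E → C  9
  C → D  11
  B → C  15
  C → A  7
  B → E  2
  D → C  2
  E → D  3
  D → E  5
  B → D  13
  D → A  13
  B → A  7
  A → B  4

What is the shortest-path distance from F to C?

15

Comparing a few candidate routes:
F-A-B-E-C: 4 + 4 + 2 + 9 = 19
F-A-B-C: 4 + 4 + 15 = 23
F-A-B-D-C: 4 + 4 + 13 + 2 = 23
F-A-B-E-D-C: 4 + 4 + 2 + 3 + 2 = 15
Best route has total 15.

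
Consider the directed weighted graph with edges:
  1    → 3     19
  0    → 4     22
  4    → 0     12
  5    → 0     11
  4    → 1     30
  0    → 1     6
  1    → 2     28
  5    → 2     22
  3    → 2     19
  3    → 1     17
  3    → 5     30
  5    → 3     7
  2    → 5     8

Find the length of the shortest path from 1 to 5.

Paths from 1 to 5:
1-3-2-5: 19 + 19 + 8 = 46
1-3-5: 19 + 30 = 49
1-2-5: 28 + 8 = 36
Best route has total 36.

36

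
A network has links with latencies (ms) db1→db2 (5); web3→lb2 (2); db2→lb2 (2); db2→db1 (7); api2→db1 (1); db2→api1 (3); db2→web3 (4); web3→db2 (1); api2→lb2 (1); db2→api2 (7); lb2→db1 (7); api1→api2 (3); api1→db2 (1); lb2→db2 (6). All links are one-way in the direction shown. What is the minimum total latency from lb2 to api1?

Paths from lb2 to api1:
lb2 -> db2 -> api1: 6 + 3 = 9
lb2 -> db1 -> db2 -> api1: 7 + 5 + 3 = 15
The minimum is 9 ms.

9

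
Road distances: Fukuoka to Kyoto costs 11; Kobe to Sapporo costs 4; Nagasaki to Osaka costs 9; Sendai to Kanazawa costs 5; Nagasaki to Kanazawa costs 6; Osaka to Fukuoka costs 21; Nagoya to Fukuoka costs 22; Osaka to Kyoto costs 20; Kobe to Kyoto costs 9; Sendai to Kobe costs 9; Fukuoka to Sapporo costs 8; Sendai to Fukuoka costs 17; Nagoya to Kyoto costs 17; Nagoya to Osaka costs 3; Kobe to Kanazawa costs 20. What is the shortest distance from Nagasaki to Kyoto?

29

Checking several routes:
Nagasaki → Kanazawa → Kobe → Kyoto: 6 + 20 + 9 = 35
Nagasaki → Osaka → Nagoya → Kyoto: 9 + 3 + 17 = 29
Nagasaki → Kanazawa → Sendai → Kobe → Kyoto: 6 + 5 + 9 + 9 = 29
Nagasaki → Osaka → Kyoto: 9 + 20 = 29
Shortest: 29.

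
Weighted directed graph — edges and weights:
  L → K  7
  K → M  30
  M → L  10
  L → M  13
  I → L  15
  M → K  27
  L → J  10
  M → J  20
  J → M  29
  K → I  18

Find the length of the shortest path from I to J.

25

Candidate routes:
I -> L -> M -> J: 15 + 13 + 20 = 48
I -> L -> K -> M -> J: 15 + 7 + 30 + 20 = 72
I -> L -> J: 15 + 10 = 25
Shortest: 25.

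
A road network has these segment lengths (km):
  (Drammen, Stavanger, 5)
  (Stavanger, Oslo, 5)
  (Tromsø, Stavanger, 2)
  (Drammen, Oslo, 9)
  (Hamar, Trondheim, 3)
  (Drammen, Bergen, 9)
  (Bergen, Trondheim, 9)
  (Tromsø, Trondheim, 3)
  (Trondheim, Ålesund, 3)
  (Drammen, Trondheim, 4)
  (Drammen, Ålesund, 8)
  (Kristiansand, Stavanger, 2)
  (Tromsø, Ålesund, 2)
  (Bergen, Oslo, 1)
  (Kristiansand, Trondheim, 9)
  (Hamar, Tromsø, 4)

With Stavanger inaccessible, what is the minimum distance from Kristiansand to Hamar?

A few of the Kristiansand→Hamar routes:
Kristiansand-Trondheim-Tromsø-Hamar: 9 + 3 + 4 = 16
Kristiansand-Trondheim-Drammen-Ålesund-Tromsø-Hamar: 9 + 4 + 8 + 2 + 4 = 27
Kristiansand-Trondheim-Hamar: 9 + 3 = 12
Kristiansand-Trondheim-Ålesund-Tromsø-Hamar: 9 + 3 + 2 + 4 = 18
The minimum is 12 km.

12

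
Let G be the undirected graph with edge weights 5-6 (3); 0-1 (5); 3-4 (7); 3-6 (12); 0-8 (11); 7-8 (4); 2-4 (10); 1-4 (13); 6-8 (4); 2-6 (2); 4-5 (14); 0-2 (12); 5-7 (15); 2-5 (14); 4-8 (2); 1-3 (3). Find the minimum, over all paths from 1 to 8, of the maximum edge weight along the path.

7

Checking several routes:
1 → 3 → 4 → 8: max(3, 7, 2) = 7
1 → 3 → 4 → 2 → 6 → 8: max(3, 7, 10, 2, 4) = 10
1 → 0 → 2 → 4 → 3 → 6 → 8: max(5, 12, 10, 7, 12, 4) = 12
1 → 0 → 2 → 6 → 8: max(5, 12, 2, 4) = 12
1 → 0 → 8: max(5, 11) = 11
1 → 0 → 2 → 4 → 8: max(5, 12, 10, 2) = 12
Best route has worst link 7.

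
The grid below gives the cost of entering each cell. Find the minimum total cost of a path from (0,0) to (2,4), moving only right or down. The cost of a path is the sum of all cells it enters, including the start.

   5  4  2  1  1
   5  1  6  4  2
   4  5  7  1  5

Take r0c0 -> r0c1 -> r0c2 -> r0c3 -> r0c4 -> r1c4 -> r2c4 for a total of 5 + 4 + 2 + 1 + 1 + 2 + 5 = 20.

20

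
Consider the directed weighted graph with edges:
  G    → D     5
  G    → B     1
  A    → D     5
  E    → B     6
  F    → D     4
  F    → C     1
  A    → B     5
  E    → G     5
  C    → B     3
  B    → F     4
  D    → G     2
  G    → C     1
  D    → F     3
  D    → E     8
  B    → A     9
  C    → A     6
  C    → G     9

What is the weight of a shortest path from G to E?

A few of the G→E routes:
G -> B -> F -> C -> A -> D -> E: 1 + 4 + 1 + 6 + 5 + 8 = 25
G -> B -> A -> D -> E: 1 + 9 + 5 + 8 = 23
G -> D -> E: 5 + 8 = 13
G -> B -> F -> D -> E: 1 + 4 + 4 + 8 = 17
G -> C -> B -> F -> D -> E: 1 + 3 + 4 + 4 + 8 = 20
G -> C -> A -> D -> E: 1 + 6 + 5 + 8 = 20
The minimum is 13.

13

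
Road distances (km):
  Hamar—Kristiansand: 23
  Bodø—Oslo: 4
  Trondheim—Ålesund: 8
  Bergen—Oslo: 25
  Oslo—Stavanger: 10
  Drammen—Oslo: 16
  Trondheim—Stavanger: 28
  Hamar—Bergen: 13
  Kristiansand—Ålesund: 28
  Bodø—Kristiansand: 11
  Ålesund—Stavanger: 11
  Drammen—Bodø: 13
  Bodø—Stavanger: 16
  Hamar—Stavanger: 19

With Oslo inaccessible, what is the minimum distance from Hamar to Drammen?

47

Some routes from Hamar to Drammen avoiding Oslo:
Hamar → Stavanger → Ålesund → Kristiansand → Bodø → Drammen: 19 + 11 + 28 + 11 + 13 = 82
Hamar → Kristiansand → Bodø → Drammen: 23 + 11 + 13 = 47
Hamar → Stavanger → Bodø → Drammen: 19 + 16 + 13 = 48
The minimum is 47 km.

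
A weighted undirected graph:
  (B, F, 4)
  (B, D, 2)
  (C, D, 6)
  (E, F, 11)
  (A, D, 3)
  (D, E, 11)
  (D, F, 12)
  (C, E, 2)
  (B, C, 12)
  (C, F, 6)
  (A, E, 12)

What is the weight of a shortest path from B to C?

8

Some routes from B to C:
B-F-C: 4 + 6 = 10
B-D-C: 2 + 6 = 8
B-C: 12
Best route has total 8.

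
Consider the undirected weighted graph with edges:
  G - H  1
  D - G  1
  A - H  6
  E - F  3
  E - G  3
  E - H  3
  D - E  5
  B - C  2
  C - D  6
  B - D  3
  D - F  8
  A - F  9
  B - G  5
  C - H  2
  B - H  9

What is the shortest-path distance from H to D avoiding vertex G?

Some routes from H to D avoiding G:
H→B→D: 9 + 3 = 12
H→E→F→D: 3 + 3 + 8 = 14
H→E→D: 3 + 5 = 8
H→C→B→D: 2 + 2 + 3 = 7
H→C→D: 2 + 6 = 8
Best route has total 7.

7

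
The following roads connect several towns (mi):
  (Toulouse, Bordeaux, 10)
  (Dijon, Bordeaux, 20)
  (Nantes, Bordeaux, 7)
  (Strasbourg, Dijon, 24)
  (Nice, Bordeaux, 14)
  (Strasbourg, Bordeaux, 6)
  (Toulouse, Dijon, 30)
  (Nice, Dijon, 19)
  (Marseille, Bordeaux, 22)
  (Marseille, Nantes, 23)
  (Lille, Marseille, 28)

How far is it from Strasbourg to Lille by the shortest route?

56

A few of the Strasbourg→Lille routes:
Strasbourg -> Dijon -> Bordeaux -> Marseille -> Lille: 24 + 20 + 22 + 28 = 94
Strasbourg -> Dijon -> Bordeaux -> Nantes -> Marseille -> Lille: 24 + 20 + 7 + 23 + 28 = 102
Strasbourg -> Bordeaux -> Nantes -> Marseille -> Lille: 6 + 7 + 23 + 28 = 64
Strasbourg -> Dijon -> Nice -> Bordeaux -> Marseille -> Lille: 24 + 19 + 14 + 22 + 28 = 107
Strasbourg -> Dijon -> Toulouse -> Bordeaux -> Marseille -> Lille: 24 + 30 + 10 + 22 + 28 = 114
Strasbourg -> Bordeaux -> Marseille -> Lille: 6 + 22 + 28 = 56
The minimum is 56 mi.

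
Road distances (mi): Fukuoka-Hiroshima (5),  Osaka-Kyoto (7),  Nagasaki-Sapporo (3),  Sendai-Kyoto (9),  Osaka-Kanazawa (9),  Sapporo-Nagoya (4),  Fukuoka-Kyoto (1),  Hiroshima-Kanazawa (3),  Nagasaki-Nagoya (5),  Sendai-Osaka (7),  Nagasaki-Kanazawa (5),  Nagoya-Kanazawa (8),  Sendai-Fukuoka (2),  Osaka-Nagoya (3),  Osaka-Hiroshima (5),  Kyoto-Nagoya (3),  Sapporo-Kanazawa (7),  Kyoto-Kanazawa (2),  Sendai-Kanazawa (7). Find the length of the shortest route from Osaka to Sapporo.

7

Checking several routes:
Osaka → Nagoya → Sapporo: 3 + 4 = 7
Osaka → Kyoto → Nagoya → Sapporo: 7 + 3 + 4 = 14
Osaka → Nagoya → Nagasaki → Sapporo: 3 + 5 + 3 = 11
The minimum is 7 mi.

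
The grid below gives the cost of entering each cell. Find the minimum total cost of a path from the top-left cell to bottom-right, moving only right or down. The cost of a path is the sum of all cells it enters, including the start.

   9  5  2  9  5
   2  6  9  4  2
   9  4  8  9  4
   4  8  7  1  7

42

Best path: r0c0→r0c1→r0c2→r0c3→r1c3→r1c4→r2c4→r3c4
Cost: 9 + 5 + 2 + 9 + 4 + 2 + 4 + 7 = 42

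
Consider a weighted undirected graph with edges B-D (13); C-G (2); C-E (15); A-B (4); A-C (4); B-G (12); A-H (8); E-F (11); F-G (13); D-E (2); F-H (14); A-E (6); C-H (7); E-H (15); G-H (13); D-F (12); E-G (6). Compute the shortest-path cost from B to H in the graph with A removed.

21

Checking several routes:
B-G-C-H: 12 + 2 + 7 = 21
B-D-E-H: 13 + 2 + 15 = 30
B-D-E-G-C-H: 13 + 2 + 6 + 2 + 7 = 30
B-G-H: 12 + 13 = 25
Best route has total 21.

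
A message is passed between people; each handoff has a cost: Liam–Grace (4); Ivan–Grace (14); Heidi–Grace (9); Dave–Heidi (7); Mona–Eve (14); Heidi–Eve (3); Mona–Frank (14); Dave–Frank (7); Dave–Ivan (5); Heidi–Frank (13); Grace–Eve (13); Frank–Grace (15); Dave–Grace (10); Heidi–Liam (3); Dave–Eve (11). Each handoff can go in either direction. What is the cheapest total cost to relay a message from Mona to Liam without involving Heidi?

Some routes from Mona to Liam avoiding Heidi:
Mona → Eve → Grace → Liam: 14 + 13 + 4 = 31
Mona → Eve → Dave → Grace → Liam: 14 + 11 + 10 + 4 = 39
Mona → Eve → Dave → Ivan → Grace → Liam: 14 + 11 + 5 + 14 + 4 = 48
Mona → Frank → Dave → Ivan → Grace → Liam: 14 + 7 + 5 + 14 + 4 = 44
Mona → Frank → Grace → Liam: 14 + 15 + 4 = 33
Mona → Frank → Dave → Grace → Liam: 14 + 7 + 10 + 4 = 35
The minimum is 31.

31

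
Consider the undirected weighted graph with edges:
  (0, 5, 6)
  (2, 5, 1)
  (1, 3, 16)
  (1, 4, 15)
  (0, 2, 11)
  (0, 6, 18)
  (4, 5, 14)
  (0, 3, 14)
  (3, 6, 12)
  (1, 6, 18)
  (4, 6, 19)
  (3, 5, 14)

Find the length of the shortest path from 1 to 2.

30

Some routes from 1 to 2:
1 - 3 - 0 - 5 - 2: 16 + 14 + 6 + 1 = 37
1 - 3 - 5 - 2: 16 + 14 + 1 = 31
1 - 3 - 0 - 2: 16 + 14 + 11 = 41
1 - 4 - 5 - 2: 15 + 14 + 1 = 30
1 - 6 - 0 - 5 - 2: 18 + 18 + 6 + 1 = 43
Shortest: 30.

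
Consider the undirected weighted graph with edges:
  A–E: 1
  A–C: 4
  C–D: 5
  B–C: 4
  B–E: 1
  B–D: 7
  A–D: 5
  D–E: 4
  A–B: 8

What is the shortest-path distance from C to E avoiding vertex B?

5

Candidate routes:
C -> D -> A -> E: 5 + 5 + 1 = 11
C -> D -> E: 5 + 4 = 9
C -> A -> D -> E: 4 + 5 + 4 = 13
C -> A -> E: 4 + 1 = 5
Best route has total 5.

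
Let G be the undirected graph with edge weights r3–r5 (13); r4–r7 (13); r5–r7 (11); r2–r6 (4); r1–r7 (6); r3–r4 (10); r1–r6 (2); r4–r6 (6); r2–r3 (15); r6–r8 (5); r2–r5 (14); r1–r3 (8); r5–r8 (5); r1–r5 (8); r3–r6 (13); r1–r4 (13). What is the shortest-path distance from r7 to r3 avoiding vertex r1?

Checking several routes:
r7 - r4 - r3: 13 + 10 = 23
r7 - r5 - r3: 11 + 13 = 24
r7 - r5 - r8 - r6 - r3: 11 + 5 + 5 + 13 = 34
r7 - r4 - r6 - r3: 13 + 6 + 13 = 32
r7 - r4 - r6 - r2 - r3: 13 + 6 + 4 + 15 = 38
r7 - r5 - r8 - r6 - r4 - r3: 11 + 5 + 5 + 6 + 10 = 37
Shortest: 23.

23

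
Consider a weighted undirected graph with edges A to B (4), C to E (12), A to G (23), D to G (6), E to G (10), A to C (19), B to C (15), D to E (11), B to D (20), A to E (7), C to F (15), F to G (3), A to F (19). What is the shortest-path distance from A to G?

17

A few of the A→G routes:
A→G: 23
A→E→D→G: 7 + 11 + 6 = 24
A→E→G: 7 + 10 = 17
A→F→G: 19 + 3 = 22
Shortest: 17.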